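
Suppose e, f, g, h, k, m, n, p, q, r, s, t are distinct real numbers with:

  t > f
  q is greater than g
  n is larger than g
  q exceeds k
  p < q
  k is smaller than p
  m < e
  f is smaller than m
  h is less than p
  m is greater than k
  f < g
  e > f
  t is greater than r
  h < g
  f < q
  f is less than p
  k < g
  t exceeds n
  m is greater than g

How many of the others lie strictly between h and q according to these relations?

Chaining upward from h reaches: g, n, t, m, p, e.
Chaining downward from q reaches: k, f, g, p.
Strictly between h and q are those in both lists: g, p — 2 elements.

2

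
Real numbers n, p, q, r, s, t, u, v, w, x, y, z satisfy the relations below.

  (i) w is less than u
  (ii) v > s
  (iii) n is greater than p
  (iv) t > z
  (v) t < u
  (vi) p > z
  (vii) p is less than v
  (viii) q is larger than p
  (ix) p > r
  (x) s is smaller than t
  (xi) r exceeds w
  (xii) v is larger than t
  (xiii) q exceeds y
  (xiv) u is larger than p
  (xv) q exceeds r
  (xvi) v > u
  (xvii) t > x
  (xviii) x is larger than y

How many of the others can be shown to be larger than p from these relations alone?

Directly above p: q, u, v, n.
Nothing else is reachable above p; 4 in all.

4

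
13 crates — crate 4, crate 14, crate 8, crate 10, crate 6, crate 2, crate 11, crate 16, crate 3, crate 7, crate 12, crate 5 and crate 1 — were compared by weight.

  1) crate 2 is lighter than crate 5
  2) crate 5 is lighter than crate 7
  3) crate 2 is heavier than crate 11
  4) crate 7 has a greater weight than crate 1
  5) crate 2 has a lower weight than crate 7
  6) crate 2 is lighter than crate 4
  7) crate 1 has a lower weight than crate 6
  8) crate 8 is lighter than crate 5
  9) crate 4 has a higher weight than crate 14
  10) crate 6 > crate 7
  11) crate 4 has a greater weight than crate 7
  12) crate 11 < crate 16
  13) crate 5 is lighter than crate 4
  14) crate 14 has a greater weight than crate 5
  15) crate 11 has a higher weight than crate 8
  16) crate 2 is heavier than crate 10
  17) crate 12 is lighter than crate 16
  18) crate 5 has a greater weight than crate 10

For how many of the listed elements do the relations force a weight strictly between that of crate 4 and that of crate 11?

4

The relations place crate 11 below crate 4. An element lies strictly between them when it is forced above crate 11 and also forced below crate 4.
Above crate 11: {crate 2, crate 5, crate 14, crate 7, crate 6, crate 16}. Below crate 4: {crate 8, crate 1, crate 10, crate 2, crate 5, crate 14, crate 7}.
Intersection: {crate 2, crate 5, crate 14, crate 7} — 4.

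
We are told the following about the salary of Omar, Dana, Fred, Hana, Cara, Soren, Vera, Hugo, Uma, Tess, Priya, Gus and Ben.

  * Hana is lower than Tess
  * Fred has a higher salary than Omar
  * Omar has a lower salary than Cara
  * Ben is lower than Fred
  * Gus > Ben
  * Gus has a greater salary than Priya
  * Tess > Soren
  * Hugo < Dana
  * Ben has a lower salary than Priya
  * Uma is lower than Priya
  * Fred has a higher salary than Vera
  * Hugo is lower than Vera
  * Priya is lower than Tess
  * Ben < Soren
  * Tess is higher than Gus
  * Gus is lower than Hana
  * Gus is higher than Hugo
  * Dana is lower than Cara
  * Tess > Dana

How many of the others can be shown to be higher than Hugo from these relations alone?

From Hugo the given relations immediately reach Gus, Dana, Vera.
From those, Hana, Tess, Fred, Cara — 7 in total.
Nothing else is reachable above Hugo; 7 in all.

7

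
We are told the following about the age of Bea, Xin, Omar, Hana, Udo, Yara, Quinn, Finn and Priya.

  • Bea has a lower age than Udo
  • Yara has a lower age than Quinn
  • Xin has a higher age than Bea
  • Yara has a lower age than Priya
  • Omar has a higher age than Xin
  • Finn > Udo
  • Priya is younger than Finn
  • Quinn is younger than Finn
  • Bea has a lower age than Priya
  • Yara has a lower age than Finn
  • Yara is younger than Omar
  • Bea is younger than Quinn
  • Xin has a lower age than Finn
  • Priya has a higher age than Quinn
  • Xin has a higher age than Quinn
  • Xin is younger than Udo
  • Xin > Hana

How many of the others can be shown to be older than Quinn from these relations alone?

5

Directly above Quinn: Xin, Priya, Finn.
One step further: Udo, Omar (5 so far).
No other element is forced above Quinn by the given relations, so the count is 5.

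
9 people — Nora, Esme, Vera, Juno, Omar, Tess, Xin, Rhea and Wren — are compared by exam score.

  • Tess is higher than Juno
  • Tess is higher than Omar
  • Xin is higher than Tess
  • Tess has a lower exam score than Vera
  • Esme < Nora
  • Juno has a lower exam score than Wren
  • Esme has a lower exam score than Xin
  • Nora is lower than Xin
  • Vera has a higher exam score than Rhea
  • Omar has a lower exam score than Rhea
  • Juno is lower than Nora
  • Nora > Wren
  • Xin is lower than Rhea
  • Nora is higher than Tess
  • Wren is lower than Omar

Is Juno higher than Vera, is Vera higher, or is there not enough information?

Vera

The relevant relations are Juno < Wren; Wren < Omar; Omar < Tess; Tess < Nora; Nora < Xin; Xin < Rhea; Rhea < Vera.
Chaining these gives Juno < Wren < Omar < Tess < Nora < Xin < Rhea < Vera.
So Vera is higher.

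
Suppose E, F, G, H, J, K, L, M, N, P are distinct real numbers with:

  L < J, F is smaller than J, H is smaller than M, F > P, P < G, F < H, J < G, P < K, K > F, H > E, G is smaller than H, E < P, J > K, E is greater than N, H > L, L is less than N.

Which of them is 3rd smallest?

Piecing the relations together gives one ordering: L < N < E < P < F < K < J < G < H < M.
Counting 3 from the smallest end gives E.

E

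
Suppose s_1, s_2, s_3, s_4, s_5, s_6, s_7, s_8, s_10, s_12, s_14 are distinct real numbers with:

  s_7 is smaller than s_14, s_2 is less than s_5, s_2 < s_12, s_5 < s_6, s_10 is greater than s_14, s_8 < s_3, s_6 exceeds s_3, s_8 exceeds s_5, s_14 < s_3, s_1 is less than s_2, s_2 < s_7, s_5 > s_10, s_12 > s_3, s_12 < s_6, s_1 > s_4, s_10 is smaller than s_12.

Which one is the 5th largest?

s_5

Chaining the given pairs: s_4 < s_1 < s_2 < s_7 < s_14 < s_10 < s_5 < s_8 < s_3 < s_12 < s_6.
The 5th largest is s_5.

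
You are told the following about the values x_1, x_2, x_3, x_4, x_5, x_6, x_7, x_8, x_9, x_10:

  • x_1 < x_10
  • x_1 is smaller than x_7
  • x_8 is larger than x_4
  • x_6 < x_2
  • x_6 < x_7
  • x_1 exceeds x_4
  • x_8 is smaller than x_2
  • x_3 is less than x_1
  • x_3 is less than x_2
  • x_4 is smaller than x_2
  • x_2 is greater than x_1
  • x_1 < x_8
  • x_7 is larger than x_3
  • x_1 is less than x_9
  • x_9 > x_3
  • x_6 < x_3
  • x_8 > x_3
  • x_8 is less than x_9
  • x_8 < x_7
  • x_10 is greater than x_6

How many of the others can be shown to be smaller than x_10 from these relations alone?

4

From x_10 the given relations immediately reach x_6, x_1.
From those, x_3, x_4 — 4 in total.
No other element is forced below x_10 by the given relations, so the count is 4.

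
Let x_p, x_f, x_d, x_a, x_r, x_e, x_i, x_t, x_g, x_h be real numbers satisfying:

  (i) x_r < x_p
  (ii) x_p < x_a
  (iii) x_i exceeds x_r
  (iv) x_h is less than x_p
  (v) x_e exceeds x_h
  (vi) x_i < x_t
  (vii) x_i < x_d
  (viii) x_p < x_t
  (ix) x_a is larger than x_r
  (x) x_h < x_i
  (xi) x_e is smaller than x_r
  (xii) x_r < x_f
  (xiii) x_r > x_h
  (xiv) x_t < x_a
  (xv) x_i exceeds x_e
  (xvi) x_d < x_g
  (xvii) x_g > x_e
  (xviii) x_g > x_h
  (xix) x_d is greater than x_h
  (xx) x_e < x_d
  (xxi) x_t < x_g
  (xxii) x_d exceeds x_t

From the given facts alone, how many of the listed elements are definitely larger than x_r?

Directly above x_r: x_f, x_p, x_i, x_a.
One step further: x_t, x_d (6 so far).
One step further: x_g (7 so far).
No other element is forced above x_r by the given relations, so the count is 7.

7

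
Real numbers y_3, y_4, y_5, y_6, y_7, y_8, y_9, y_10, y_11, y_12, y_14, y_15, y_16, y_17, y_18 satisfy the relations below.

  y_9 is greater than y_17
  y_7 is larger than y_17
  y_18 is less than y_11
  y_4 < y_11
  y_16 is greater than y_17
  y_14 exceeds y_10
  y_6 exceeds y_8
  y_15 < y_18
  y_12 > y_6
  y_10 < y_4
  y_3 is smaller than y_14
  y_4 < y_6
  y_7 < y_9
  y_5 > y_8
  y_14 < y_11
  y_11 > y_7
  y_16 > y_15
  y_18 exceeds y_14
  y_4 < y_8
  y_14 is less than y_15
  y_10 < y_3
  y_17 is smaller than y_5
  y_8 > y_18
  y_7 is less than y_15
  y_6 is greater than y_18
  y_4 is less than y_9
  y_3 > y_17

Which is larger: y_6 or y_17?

y_6

Link the given pairs in sequence: y_17 < y_3; y_3 < y_14; y_14 < y_15; y_15 < y_18; y_18 < y_6.
Chaining these gives y_17 < y_3 < y_14 < y_15 < y_18 < y_6.
So y_17 < y_6; y_6 is the larger of the two.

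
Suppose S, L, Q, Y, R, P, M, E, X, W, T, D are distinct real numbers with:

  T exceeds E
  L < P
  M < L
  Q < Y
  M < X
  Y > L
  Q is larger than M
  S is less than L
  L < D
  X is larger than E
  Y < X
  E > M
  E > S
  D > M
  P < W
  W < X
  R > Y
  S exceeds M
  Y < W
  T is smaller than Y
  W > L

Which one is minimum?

M

Chaining upward from M: directly above it, S, Q, E, L, D, X; then T, Y, P, W; then R.
That covers every other element, and nothing is given below M, so M is the minimum.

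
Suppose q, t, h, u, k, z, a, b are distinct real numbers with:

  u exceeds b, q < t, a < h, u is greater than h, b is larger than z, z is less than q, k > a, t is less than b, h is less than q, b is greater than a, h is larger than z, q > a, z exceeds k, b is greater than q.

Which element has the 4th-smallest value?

h

The consecutive relations fix a unique order: a < k < z < h < q < t < b < u.
The 4th smallest is h.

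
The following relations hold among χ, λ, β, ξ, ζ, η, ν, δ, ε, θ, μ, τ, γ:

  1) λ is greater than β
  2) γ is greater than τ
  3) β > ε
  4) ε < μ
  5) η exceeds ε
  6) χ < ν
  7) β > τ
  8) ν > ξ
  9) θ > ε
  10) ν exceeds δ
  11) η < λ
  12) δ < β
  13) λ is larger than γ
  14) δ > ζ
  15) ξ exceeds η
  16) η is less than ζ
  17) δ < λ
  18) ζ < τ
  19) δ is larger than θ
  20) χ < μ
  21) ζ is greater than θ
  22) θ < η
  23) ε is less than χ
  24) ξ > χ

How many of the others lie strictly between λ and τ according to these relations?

2

Chaining upward from τ reaches: β, γ.
Chaining downward from λ reaches: ε, θ, η, ζ, δ, β, γ.
Strictly between τ and λ are those in both lists: β, γ — 2 elements.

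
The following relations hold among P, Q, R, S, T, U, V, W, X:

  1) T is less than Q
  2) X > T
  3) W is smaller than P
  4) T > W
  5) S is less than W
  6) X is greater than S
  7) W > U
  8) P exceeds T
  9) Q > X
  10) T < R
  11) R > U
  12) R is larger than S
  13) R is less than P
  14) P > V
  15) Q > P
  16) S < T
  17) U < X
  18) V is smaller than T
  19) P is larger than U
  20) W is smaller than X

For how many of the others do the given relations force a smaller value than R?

5

The elements the relations force below R are S, U, W, V, T — no chain reaches any other.
That is 5.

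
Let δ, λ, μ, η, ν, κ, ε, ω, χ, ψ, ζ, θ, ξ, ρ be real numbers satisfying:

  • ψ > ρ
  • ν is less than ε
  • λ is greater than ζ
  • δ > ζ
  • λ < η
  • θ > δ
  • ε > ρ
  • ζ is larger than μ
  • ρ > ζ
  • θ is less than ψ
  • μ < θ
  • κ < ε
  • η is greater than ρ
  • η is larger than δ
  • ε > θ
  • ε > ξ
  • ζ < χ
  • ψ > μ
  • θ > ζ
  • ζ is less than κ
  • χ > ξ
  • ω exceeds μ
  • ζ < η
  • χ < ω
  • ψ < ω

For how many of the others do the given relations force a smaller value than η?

5

Directly below η: ζ, δ, ρ, λ.
One step further: μ (5 so far).
Nothing else is reachable below η; 5 in all.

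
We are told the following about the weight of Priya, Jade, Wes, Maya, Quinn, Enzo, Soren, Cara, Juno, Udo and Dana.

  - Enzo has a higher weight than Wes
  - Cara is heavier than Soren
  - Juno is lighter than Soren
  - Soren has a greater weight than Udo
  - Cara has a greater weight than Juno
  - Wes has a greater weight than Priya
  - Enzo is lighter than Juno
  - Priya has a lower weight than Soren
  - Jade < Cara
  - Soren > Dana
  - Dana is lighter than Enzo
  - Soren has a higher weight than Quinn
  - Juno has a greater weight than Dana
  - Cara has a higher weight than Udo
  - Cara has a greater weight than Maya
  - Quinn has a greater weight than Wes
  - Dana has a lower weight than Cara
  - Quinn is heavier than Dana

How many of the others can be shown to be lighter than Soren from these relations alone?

7

The elements the relations force below Soren are Udo, Priya, Dana, Wes, Quinn, Enzo, Juno — no chain reaches any other.
That is 7.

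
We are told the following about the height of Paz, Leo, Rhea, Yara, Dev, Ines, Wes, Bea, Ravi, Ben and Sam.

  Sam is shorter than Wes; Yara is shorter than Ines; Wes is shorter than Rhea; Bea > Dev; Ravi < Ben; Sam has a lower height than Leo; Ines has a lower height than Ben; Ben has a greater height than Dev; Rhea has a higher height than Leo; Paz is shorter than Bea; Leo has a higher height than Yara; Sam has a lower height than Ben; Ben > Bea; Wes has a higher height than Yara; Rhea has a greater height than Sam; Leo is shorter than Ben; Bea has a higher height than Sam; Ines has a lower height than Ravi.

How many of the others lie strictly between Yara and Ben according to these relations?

3

The relations place Yara below Ben. An element lies strictly between them when it is forced above Yara and also forced below Ben.
Above Yara: {Ines, Wes, Leo, Ravi, Rhea}. Below Ben: {Dev, Paz, Sam, Ines, Bea, Leo, Ravi}.
Intersection: {Ines, Leo, Ravi} — 3.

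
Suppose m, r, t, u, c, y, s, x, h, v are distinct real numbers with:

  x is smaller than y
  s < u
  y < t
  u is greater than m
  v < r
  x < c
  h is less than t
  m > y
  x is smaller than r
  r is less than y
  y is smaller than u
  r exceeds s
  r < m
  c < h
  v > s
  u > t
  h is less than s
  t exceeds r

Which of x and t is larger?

t

The relevant relations are x < c; c < h; h < s; s < v; v < r; r < y; y < t.
Chaining these gives x < c < h < s < v < r < y < t.
So x < t; t is the larger of the two.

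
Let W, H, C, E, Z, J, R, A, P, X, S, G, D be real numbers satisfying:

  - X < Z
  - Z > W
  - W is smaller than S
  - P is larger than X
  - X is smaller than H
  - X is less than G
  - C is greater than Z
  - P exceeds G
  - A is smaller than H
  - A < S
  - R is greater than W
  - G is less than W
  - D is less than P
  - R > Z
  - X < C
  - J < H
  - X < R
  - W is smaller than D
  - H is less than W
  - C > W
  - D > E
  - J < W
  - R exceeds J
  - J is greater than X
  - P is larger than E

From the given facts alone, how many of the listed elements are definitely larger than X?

From X the given relations immediately reach J, G, H, Z, C, R, P.
From those, W — 8 in total.
From those, D, S — 10 in total.
No other element is forced above X by the given relations, so the count is 10.

10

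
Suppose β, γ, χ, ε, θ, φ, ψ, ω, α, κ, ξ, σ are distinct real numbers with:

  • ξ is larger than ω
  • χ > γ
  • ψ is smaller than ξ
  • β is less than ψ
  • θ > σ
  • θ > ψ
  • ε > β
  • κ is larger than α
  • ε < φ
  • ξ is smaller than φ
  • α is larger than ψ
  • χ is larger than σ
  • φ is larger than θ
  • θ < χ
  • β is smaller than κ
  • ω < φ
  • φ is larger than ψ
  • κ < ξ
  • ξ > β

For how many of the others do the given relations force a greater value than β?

8

From β the given relations immediately reach ε, ψ, κ, ξ.
From those, θ, α, φ — 7 in total.
From those, χ — 8 in total.
Nothing else is reachable above β; 8 in all.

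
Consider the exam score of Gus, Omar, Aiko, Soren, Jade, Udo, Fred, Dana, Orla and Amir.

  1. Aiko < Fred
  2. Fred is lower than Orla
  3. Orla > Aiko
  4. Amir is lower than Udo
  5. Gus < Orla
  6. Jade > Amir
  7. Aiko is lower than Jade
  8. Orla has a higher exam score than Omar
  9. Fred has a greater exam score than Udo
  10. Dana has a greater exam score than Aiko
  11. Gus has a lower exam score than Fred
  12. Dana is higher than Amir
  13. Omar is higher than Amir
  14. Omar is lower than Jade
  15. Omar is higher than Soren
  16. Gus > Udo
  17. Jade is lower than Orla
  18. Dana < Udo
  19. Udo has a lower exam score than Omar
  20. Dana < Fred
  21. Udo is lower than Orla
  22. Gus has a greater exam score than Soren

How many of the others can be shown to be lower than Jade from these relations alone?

From Jade the given relations immediately reach Amir, Aiko, Omar.
From those, Soren, Udo — 5 in total.
From those, Dana — 6 in total.
No other element is forced below Jade by the given relations, so the count is 6.

6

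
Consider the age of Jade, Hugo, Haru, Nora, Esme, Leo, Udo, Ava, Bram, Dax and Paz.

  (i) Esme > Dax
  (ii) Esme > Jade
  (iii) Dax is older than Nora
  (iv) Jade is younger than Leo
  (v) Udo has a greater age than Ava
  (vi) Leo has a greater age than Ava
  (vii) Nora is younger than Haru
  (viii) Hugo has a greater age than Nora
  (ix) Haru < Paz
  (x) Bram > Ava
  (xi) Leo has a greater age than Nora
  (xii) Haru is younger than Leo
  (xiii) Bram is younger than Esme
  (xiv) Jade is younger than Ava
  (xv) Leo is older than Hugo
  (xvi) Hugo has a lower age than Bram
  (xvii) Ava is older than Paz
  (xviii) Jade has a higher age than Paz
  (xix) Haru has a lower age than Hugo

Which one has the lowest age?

Nora

Chaining upward from Nora: directly above it, Haru, Dax, Hugo, Leo; then Paz, Bram, Esme; then Jade, Ava; then Udo.
That covers every other element, and nothing is given below Nora, so Nora is the lowest age.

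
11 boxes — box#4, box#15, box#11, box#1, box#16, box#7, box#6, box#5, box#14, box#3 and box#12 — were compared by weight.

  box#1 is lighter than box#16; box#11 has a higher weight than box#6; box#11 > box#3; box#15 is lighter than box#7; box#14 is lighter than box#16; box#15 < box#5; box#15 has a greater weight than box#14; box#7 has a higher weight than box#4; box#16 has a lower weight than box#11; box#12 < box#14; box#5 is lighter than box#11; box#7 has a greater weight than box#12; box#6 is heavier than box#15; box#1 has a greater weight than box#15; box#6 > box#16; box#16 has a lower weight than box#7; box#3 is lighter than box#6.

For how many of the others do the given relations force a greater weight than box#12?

8

The elements the relations force above box#12 are box#14, box#15, box#1, box#16, box#5, box#6, box#7, box#11 — no chain reaches any other.
That is 8.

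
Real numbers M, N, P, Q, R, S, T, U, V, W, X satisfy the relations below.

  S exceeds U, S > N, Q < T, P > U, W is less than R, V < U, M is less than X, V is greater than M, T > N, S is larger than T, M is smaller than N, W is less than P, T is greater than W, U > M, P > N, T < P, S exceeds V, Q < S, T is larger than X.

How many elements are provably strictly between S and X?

1

Chaining upward from X reaches: T, P.
Chaining downward from S reaches: M, V, W, N, Q, T, U.
Strictly between X and S are those in both lists: T — 1 element.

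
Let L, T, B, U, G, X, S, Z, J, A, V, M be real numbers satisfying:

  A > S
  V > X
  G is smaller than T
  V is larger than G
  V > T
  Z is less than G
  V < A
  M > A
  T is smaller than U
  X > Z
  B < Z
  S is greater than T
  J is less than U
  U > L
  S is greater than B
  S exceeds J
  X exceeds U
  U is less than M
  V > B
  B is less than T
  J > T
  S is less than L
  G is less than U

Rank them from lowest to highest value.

B < Z < G < T < J < S < L < U < X < V < A < M

Nothing is placed below B, so it is least; from there B < Z; Z < G; G < T; T < J; J < S; S < L; L < U; U < X; X < V; V < A; A < M, each given directly.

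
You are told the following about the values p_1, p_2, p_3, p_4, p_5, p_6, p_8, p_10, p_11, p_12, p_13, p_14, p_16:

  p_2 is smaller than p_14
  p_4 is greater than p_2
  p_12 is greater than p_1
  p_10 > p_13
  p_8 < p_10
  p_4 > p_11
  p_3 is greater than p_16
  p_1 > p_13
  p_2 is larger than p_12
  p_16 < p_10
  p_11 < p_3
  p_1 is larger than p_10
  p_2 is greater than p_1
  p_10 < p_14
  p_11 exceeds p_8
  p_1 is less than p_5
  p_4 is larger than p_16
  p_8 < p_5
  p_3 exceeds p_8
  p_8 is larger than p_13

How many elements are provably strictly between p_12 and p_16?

The relations place p_16 below p_12. An element lies strictly between them when it is forced above p_16 and also forced below p_12.
Above p_16: {p_10, p_1, p_2, p_14, p_4, p_5, p_3}. Below p_12: {p_13, p_8, p_10, p_1}.
Intersection: {p_10, p_1} — 2.

2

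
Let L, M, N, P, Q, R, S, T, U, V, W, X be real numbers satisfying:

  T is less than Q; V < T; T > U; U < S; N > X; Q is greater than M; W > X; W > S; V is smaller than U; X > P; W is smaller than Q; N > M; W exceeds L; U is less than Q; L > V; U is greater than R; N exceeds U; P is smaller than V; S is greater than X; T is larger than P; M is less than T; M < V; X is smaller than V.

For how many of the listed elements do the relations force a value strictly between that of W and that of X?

Chaining upward from X reaches: V, L, U, S, T, Q, N.
Chaining downward from W reaches: R, P, M, V, L, U, S.
Strictly between X and W are those in both lists: V, L, U, S — 4 elements.

4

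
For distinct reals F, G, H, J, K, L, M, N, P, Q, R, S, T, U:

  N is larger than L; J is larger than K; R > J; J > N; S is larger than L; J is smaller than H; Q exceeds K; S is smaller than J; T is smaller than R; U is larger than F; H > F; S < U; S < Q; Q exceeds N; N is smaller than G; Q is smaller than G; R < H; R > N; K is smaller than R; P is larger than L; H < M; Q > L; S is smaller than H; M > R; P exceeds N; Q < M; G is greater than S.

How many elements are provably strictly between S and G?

1

The relations place S below G. An element lies strictly between them when it is forced above S and also forced below G.
Above S: {Q, J, R, H, U, M}. Below G: {L, K, N, Q}.
Intersection: {Q} — 1.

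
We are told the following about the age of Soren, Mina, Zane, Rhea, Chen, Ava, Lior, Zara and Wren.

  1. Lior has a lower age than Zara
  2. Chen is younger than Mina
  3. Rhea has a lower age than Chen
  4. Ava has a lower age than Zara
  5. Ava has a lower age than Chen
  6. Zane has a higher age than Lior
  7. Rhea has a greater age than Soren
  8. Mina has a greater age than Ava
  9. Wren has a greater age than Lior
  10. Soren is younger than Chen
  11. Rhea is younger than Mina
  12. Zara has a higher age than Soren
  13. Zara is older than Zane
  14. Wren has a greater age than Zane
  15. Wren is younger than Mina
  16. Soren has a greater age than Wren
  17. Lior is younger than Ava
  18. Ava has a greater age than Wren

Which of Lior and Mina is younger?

Lior

The relevant relations are Lior < Zane; Zane < Wren; Wren < Ava; Ava < Chen; Chen < Mina.
Chaining these gives Lior < Zane < Wren < Ava < Chen < Mina.
So Lior < Mina; Lior is the younger of the two.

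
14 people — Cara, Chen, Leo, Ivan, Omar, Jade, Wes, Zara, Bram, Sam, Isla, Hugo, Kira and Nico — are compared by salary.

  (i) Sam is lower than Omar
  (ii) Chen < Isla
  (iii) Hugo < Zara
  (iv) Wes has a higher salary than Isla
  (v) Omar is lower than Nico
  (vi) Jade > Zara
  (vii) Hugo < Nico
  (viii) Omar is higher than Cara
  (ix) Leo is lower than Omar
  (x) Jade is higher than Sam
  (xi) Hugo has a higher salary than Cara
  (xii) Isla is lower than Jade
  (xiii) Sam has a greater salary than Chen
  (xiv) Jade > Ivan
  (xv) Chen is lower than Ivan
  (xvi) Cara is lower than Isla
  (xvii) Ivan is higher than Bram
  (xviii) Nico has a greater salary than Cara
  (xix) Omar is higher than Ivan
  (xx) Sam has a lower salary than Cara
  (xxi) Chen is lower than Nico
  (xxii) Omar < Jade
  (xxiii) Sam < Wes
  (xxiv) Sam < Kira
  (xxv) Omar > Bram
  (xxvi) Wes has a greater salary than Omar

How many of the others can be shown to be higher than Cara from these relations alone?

7

From Cara the given relations immediately reach Isla, Hugo, Omar, Nico.
From those, Zara, Jade, Wes — 7 in total.
Nothing else is reachable above Cara; 7 in all.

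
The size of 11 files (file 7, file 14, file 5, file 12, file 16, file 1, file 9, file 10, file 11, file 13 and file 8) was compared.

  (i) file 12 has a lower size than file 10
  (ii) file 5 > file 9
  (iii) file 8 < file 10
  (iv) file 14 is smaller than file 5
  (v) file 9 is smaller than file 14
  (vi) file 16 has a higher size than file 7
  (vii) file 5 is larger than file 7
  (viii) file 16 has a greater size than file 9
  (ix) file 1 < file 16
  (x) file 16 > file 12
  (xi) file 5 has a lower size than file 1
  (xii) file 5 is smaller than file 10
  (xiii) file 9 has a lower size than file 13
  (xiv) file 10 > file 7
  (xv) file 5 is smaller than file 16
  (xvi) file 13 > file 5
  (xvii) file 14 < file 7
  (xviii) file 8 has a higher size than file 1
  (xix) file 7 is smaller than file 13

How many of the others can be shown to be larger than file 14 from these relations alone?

7

Directly above file 14: file 7, file 5.
One step further: file 1, file 10, file 13, file 16 (6 so far).
One step further: file 8 (7 so far).
No other element is forced above file 14 by the given relations, so the count is 7.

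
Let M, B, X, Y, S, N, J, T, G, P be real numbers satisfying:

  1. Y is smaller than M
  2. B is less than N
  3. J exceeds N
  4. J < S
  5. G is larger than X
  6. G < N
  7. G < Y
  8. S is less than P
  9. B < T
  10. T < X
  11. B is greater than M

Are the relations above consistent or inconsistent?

Chaining the given relations yields Y < M < B < T < X < G, so Y < G. But one relation states G < Y. These cannot both hold.

inconsistent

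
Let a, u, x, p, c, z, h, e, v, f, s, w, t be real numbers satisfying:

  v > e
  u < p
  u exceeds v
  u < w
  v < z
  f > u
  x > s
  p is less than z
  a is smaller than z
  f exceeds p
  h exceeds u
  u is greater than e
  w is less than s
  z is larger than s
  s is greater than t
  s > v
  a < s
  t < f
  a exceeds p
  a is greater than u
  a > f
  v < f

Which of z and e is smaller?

The relevant relations are e < v; v < u; u < p; p < f; f < a; a < z.
Together: e < v < u < p < f < a < z.
So e < z; e is the smaller of the two.

e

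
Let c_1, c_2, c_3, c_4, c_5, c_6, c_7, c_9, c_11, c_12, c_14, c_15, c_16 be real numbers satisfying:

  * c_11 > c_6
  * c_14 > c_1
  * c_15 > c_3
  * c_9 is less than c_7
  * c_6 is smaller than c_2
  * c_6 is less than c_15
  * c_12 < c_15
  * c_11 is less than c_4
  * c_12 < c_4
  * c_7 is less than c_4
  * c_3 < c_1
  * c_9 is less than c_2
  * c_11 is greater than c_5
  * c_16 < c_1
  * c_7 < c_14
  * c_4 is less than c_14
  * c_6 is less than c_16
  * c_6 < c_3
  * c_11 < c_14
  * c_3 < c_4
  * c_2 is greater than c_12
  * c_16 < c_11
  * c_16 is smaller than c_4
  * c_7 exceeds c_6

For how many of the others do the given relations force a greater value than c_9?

4

From c_9 the given relations immediately reach c_7, c_2.
From those, c_4, c_14 — 4 in total.
No other element is forced above c_9 by the given relations, so the count is 4.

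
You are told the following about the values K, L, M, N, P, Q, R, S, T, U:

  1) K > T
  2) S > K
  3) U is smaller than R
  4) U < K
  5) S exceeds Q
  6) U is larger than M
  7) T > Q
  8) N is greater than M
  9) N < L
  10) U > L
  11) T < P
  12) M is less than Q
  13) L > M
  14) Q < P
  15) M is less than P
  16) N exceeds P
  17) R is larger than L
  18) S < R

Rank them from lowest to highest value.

M < Q < T < P < N < L < U < K < S < R

The consecutive links are each given: M < Q; Q < T; T < P; P < N; N < L; L < U; U < K; K < S; S < R.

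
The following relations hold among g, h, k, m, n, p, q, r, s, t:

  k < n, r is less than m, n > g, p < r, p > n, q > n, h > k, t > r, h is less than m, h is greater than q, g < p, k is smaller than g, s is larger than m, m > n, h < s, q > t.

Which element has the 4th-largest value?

q

Piecing the relations together gives one ordering: k < g < n < p < r < t < q < h < m < s.
The 4th largest is q.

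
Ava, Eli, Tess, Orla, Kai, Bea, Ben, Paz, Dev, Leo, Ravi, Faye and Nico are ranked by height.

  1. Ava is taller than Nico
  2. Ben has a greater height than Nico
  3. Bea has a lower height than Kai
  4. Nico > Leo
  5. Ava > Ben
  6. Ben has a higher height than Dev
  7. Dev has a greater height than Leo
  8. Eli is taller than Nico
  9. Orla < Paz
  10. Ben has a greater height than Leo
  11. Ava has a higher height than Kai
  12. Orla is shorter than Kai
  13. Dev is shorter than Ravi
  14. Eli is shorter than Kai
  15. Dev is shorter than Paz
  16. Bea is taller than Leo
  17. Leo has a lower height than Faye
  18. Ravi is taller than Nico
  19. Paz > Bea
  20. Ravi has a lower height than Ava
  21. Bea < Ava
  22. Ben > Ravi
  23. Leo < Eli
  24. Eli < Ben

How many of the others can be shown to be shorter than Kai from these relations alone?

5

From Kai the given relations immediately reach Bea, Orla, Eli.
From those, Leo, Nico — 5 in total.
Nothing else is reachable below Kai; 5 in all.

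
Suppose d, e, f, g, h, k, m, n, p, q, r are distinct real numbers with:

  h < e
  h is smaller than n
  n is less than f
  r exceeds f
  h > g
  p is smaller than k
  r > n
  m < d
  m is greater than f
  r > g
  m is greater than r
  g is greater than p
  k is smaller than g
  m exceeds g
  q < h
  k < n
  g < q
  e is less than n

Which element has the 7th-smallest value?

n

The consecutive relations fix a unique order: p < k < g < q < h < e < n < f < r < m < d.
Counting 7 from the smallest end gives n.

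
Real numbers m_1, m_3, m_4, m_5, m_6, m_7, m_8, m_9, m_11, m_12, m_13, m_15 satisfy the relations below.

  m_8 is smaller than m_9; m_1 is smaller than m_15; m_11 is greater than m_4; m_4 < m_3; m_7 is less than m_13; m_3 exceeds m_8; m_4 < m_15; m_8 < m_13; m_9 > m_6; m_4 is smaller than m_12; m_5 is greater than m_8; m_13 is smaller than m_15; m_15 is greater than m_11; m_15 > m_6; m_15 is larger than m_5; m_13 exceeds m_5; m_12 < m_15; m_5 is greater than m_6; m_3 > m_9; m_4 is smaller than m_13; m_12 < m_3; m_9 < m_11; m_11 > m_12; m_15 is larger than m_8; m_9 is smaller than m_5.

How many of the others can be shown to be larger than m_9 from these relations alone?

Directly above m_9: m_5, m_11, m_3.
One step further: m_13, m_15 (5 so far).
Nothing else is reachable above m_9; 5 in all.

5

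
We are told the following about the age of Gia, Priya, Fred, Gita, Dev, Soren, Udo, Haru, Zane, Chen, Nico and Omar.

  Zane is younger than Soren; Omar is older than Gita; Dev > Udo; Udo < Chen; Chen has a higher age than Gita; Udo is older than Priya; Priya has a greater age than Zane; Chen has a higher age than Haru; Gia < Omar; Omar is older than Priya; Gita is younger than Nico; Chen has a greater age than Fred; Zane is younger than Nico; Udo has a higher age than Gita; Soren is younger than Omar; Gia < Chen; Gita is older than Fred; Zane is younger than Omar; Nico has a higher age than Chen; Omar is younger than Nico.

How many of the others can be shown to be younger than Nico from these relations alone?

10

The elements the relations force below Nico are Gia, Fred, Zane, Priya, Gita, Haru, Udo, Soren, Chen, Omar — no chain reaches any other.
That is 10.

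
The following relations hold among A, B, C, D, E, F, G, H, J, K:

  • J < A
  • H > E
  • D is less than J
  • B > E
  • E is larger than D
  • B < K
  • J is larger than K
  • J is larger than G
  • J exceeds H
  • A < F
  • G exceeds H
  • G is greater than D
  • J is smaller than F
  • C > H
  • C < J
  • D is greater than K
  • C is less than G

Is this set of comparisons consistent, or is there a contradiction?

inconsistent

We have E < B stated directly, yet also B < K < D < E by chaining the others — so B < E. Contradiction.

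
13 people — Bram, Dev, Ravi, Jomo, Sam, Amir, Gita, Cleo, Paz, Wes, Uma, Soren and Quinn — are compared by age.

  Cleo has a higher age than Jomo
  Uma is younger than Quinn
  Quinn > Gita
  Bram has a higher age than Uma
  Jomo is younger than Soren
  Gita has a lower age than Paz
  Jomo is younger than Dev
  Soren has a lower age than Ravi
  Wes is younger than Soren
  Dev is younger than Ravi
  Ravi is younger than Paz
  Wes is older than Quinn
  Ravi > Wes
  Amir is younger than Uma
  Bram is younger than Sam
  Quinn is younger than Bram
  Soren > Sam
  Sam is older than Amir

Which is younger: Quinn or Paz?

Quinn < Bram < Sam < Soren < Ravi < Paz, by transitivity through Bram, Sam, Soren, Ravi.
So Quinn < Paz; Quinn is the younger of the two.

Quinn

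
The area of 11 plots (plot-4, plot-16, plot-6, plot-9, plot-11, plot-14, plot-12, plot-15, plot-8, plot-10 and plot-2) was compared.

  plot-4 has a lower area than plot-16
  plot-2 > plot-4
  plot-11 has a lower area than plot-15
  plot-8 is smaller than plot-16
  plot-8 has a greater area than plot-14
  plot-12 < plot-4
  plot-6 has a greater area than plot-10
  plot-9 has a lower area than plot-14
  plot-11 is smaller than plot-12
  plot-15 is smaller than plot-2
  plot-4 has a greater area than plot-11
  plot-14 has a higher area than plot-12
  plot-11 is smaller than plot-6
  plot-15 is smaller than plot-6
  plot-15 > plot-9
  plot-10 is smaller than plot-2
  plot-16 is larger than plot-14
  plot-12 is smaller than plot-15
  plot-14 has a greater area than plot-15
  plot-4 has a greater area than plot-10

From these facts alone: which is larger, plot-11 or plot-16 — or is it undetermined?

plot-16

Link the given pairs in sequence: plot-11 < plot-12; plot-12 < plot-14; plot-14 < plot-8; plot-8 < plot-16.
Chaining these gives plot-11 < plot-12 < plot-14 < plot-8 < plot-16.
So plot-16 is larger.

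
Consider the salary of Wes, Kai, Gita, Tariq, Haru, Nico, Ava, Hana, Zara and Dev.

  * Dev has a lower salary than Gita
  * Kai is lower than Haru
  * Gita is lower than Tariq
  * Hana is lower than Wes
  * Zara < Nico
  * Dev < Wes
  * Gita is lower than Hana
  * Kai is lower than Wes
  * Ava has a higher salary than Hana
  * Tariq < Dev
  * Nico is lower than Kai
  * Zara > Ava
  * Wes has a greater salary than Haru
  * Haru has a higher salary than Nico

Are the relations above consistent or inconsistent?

Chaining the given relations yields Tariq < Dev < Gita, so Tariq < Gita. But one relation states Gita < Tariq. These cannot both hold.

inconsistent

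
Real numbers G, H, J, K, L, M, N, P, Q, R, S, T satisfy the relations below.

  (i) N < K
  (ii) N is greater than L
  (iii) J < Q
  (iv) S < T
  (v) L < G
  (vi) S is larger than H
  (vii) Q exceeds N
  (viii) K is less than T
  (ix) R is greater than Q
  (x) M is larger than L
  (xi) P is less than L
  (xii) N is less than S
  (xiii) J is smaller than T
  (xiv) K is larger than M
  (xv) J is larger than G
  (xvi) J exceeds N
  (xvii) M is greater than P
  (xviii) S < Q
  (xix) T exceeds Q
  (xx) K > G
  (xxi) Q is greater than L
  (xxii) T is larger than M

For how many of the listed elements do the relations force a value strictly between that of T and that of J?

The relations place J below T. An element lies strictly between them when it is forced above J and also forced below T.
Above J: {Q, R}. Below T: {P, L, G, N, H, S, M, K, Q}.
Intersection: {Q} — 1.

1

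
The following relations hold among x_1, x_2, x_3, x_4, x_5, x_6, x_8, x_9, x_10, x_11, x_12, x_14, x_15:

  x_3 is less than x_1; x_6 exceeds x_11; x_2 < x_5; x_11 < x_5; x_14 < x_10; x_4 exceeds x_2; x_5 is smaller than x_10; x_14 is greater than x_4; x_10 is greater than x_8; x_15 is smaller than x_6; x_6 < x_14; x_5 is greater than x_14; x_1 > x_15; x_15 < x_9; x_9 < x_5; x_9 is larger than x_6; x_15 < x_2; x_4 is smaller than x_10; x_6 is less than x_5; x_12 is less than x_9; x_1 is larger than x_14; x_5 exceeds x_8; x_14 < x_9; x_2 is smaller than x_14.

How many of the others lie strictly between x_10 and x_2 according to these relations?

Chaining upward from x_2 reaches: x_4, x_14, x_9, x_1, x_5.
Chaining downward from x_10 reaches: x_8, x_15, x_12, x_11, x_6, x_4, x_14, x_9, x_5.
Strictly between x_2 and x_10 are those in both lists: x_4, x_14, x_9, x_5 — 4 elements.

4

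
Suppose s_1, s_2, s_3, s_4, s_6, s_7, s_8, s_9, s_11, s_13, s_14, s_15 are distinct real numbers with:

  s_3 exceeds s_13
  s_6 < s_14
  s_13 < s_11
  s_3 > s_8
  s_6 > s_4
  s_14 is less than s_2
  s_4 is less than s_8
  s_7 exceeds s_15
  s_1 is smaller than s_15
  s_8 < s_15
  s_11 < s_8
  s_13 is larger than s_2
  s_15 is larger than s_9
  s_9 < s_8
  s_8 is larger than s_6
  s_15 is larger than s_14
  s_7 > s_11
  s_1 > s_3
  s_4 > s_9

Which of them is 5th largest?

Chaining the given pairs: s_9 < s_4 < s_6 < s_14 < s_2 < s_13 < s_11 < s_8 < s_3 < s_1 < s_15 < s_7.
Counting 5 from the largest end gives s_8.

s_8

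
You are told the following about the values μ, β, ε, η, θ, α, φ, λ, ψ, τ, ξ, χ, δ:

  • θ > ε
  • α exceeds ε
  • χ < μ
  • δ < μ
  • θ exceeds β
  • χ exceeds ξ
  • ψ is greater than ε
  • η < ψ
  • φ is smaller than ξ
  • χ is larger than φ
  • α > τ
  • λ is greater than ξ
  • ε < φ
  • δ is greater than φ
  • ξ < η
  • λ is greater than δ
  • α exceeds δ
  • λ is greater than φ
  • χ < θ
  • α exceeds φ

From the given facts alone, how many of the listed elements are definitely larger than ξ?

6

From ξ the given relations immediately reach η, χ, λ.
From those, μ, ψ, θ — 6 in total.
Nothing else is reachable above ξ; 6 in all.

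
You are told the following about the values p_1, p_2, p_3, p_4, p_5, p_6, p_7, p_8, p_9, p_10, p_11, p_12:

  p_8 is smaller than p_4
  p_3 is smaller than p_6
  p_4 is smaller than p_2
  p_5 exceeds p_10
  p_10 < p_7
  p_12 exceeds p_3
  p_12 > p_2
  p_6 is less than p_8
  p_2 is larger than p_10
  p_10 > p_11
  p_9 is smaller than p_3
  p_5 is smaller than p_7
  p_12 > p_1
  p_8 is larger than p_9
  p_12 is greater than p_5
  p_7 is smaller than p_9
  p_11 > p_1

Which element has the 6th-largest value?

p_3

Chaining the given pairs: p_1 < p_11 < p_10 < p_5 < p_7 < p_9 < p_3 < p_6 < p_8 < p_4 < p_2 < p_12.
Counting 6 from the largest end gives p_3.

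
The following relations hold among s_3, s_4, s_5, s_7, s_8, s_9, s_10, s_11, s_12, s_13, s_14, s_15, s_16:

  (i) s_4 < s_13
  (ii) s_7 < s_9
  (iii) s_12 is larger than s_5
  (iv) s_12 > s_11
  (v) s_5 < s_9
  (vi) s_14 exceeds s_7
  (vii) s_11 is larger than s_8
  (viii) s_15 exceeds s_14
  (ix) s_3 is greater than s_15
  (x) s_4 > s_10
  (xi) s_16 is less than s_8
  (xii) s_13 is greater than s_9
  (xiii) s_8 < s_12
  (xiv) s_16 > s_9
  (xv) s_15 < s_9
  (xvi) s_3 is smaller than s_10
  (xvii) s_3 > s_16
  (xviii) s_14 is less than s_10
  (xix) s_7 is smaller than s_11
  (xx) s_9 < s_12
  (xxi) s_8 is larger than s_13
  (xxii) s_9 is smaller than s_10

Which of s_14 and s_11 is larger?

s_11

Chaining the given relations: s_14 < s_15 < s_9 < s_16 < s_3 < s_10 < s_4 < s_13 < s_8 < s_11.
So s_14 < s_11; s_11 is the larger of the two.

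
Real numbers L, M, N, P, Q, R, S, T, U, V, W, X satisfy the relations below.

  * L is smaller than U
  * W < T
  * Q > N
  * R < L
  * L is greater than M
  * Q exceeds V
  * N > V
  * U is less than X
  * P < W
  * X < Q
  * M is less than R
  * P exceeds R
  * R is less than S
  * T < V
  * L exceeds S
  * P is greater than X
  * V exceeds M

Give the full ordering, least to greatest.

M < R < S < L < U < X < P < W < T < V < N < Q

Nothing is placed below M, so it is least; from there M < R; R < S; S < L; L < U; U < X; X < P; P < W; W < T; T < V; V < N; N < Q, each given directly.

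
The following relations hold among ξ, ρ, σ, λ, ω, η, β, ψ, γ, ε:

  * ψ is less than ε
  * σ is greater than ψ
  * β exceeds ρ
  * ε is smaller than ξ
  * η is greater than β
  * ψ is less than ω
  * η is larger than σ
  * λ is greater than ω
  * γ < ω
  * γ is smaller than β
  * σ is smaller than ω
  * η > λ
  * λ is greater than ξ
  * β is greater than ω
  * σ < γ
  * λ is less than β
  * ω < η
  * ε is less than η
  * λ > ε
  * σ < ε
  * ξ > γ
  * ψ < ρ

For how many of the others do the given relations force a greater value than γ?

Directly above γ: ω, ξ, β.
One step further: λ, η (5 so far).
No other element is forced above γ by the given relations, so the count is 5.

5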